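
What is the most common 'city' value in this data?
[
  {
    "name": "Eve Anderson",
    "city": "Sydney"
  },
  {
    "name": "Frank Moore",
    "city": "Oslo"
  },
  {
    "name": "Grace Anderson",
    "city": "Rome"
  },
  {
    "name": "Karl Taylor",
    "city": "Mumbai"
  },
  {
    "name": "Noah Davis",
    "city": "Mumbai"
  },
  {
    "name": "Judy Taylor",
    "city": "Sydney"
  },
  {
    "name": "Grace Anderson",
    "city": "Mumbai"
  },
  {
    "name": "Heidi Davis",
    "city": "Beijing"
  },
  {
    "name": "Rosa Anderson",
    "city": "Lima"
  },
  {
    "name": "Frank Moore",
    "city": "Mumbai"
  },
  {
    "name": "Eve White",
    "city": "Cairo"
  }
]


Counting 'city' values across 11 records:

  Mumbai: 4 ####
  Sydney: 2 ##
  Oslo: 1 #
  Rome: 1 #
  Beijing: 1 #
  Lima: 1 #
  Cairo: 1 #

Most common: Mumbai (4 times)

Mumbai (4 times)


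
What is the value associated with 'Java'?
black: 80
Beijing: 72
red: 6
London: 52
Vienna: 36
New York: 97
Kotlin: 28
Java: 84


Looking up key 'Java'
Value: 84

84


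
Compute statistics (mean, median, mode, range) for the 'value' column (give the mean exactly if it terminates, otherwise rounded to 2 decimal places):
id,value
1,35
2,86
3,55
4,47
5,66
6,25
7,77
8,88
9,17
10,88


Data: [35, 86, 55, 47, 66, 25, 77, 88, 17, 88]
Count: 10
Sum: 584
Mean: 584/10 = 58.4
Sorted: [17, 25, 35, 47, 55, 66, 77, 86, 88, 88]
Median: 60.5
Mode: 88 (2 times)
Range: 88 - 17 = 71
Min: 17, Max: 88

mean=58.4, median=60.5, mode=88, range=71


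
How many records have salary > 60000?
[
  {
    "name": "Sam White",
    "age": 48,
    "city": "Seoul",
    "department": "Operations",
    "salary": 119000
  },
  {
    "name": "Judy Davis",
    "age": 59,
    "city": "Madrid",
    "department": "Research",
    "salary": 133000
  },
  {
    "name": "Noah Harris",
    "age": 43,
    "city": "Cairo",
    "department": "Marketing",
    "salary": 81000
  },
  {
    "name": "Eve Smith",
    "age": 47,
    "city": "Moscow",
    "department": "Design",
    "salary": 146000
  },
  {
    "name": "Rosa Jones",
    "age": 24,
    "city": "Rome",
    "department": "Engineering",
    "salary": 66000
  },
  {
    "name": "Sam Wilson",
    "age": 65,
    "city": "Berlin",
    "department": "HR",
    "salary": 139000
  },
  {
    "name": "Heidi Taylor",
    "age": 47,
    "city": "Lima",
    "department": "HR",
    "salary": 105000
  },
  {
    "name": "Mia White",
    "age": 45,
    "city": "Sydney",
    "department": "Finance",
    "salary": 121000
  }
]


Data: 8 records
Condition: salary > 60000

Checking each record:
  Sam White: 119000 MATCH
  Judy Davis: 133000 MATCH
  Noah Harris: 81000 MATCH
  Eve Smith: 146000 MATCH
  Rosa Jones: 66000 MATCH
  Sam Wilson: 139000 MATCH
  Heidi Taylor: 105000 MATCH
  Mia White: 121000 MATCH

Count: 8

8


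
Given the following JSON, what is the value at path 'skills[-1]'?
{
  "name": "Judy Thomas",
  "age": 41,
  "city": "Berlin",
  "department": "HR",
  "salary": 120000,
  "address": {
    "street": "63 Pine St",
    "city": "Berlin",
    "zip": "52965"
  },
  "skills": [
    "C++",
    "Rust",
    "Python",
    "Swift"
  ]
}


Query: skills[-1]
Path: skills -> last element
Value: Swift

Swift


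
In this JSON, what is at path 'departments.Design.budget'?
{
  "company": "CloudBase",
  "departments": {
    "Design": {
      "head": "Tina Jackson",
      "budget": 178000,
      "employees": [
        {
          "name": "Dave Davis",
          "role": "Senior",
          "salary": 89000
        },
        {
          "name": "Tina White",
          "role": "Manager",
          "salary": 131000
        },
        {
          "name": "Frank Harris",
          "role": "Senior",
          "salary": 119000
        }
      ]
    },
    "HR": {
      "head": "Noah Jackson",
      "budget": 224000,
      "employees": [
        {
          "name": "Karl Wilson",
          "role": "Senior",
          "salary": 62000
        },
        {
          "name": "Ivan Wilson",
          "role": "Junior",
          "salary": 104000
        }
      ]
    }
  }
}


Path: departments.Design.budget

Navigate:
  -> departments
  -> Design
  -> budget = 178000

178000


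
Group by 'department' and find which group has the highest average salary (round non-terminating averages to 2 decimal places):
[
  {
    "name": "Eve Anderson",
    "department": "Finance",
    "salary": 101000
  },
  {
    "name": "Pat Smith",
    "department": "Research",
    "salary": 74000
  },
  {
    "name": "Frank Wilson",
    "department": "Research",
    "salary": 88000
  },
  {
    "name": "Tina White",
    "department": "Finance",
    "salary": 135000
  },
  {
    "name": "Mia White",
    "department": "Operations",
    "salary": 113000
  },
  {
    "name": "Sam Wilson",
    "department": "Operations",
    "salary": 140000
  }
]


Group by: department

Groups:
  Finance: 2 people, avg salary = 236000/2 = $118000
  Operations: 2 people, avg salary = 253000/2 = $126500
  Research: 2 people, avg salary = 162000/2 = $81000

Highest average salary: Operations ($126500)

Operations ($126500)


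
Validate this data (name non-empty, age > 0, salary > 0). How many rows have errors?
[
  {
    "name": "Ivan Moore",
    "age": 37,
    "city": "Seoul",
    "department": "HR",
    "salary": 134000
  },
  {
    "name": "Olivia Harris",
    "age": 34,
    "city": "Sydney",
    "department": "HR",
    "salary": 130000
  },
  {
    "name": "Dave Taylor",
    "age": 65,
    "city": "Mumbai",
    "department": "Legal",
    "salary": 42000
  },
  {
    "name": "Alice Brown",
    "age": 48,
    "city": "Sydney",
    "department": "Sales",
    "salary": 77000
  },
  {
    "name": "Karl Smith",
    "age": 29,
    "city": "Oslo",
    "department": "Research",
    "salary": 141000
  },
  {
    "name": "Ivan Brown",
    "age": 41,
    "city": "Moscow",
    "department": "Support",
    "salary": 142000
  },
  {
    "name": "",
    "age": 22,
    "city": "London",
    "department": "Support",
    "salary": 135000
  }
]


Validating 7 records:
Rules: name non-empty, age > 0, salary > 0

  Row 1 (Ivan Moore): OK
  Row 2 (Olivia Harris): OK
  Row 3 (Dave Taylor): OK
  Row 4 (Alice Brown): OK
  Row 5 (Karl Smith): OK
  Row 6 (Ivan Brown): OK
  Row 7 (???): empty name

Total errors: 1

1 errors


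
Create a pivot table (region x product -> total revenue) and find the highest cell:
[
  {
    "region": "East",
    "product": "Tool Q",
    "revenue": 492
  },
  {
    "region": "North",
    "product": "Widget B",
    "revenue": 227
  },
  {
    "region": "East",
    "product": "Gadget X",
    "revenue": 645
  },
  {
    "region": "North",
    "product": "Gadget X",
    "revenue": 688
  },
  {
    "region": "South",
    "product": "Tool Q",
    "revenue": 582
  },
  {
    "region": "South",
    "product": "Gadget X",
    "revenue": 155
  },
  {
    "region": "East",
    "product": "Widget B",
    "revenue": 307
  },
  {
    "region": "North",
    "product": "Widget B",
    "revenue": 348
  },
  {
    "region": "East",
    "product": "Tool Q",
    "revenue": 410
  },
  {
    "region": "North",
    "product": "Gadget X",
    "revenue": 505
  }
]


Pivot: region (rows) x product (columns) -> total revenue

     Gadget X      Tool Q        Widget B    
East           645           902           307  
North         1193             0           575  
South          155           582             0  

Highest: North / Gadget X = $1193

North / Gadget X = $1193


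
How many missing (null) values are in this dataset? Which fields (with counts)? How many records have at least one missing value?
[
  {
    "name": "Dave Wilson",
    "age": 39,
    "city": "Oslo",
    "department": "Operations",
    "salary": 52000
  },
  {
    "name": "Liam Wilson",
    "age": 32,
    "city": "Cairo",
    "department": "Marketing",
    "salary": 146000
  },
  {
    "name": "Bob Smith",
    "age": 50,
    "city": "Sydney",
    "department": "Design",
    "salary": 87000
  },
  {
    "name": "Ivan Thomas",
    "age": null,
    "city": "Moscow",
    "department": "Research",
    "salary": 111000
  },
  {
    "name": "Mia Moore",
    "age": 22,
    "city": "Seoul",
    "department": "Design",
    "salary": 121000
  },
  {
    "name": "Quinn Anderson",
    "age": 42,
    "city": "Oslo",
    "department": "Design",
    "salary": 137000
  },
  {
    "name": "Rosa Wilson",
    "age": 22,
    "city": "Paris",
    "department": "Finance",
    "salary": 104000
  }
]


Checking for missing (null) values in 7 records:

  Dave Wilson: complete
  Liam Wilson: complete
  Bob Smith: complete
  Ivan Thomas: age
  Mia Moore: complete
  Quinn Anderson: complete
  Rosa Wilson: complete

Per field:
  name: 0 missing
  age: 1 missing
  city: 0 missing
  department: 0 missing
  salary: 0 missing

Total missing values: 1
Records with any missing: 1

1 missing values (age: 1); 1 incomplete records


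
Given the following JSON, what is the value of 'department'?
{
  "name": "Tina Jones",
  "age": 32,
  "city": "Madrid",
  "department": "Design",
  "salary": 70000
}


Looking up field 'department'
Value: Design

Design


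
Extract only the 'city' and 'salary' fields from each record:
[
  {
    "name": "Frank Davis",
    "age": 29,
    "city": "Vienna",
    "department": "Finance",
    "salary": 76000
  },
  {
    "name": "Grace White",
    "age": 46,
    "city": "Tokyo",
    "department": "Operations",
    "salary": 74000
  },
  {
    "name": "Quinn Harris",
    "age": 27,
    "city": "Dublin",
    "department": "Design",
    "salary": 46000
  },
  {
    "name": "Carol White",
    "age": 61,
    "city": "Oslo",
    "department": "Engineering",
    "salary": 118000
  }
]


Original: 4 records with fields: name, age, city, department, salary
Keep: ['city', 'salary']
Drop: ['name', 'age', 'department']
Result: 4 records, 2 fields each

[
  {
    "city": "Vienna",
    "salary": 76000
  },
  {
    "city": "Tokyo",
    "salary": 74000
  },
  {
    "city": "Dublin",
    "salary": 46000
  },
  {
    "city": "Oslo",
    "salary": 118000
  }
]


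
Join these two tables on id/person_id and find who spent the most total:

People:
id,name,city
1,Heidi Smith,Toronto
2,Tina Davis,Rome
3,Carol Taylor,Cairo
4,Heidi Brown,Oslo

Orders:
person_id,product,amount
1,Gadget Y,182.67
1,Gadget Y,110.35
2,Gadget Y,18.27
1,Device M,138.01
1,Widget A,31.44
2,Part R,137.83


Join on: people.id = orders.person_id

Joined rows:
  Heidi Smith (Toronto) bought Gadget Y for $182.67
  Heidi Smith (Toronto) bought Gadget Y for $110.35
  Tina Davis (Rome) bought Gadget Y for $18.27
  Heidi Smith (Toronto) bought Device M for $138.01
  Heidi Smith (Toronto) bought Widget A for $31.44
  Tina Davis (Rome) bought Part R for $137.83

Total per person:
  Heidi Smith: $462.47
  Tina Davis: $156.10

Top spender: Heidi Smith ($462.47)

Heidi Smith ($462.47)


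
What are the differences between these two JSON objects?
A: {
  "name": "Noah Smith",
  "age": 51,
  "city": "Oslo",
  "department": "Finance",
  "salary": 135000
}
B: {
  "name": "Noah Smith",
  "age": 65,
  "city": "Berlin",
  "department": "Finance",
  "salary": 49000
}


Comparing each field (in key order):
  name: same
  age: DIFFERENT
  city: DIFFERENT
  department: same
  salary: DIFFERENT
Differences:
  age: 51 -> 65
  city: Oslo -> Berlin
  salary: 135000 -> 49000

3 field(s) changed

3 changes: age, city, salary


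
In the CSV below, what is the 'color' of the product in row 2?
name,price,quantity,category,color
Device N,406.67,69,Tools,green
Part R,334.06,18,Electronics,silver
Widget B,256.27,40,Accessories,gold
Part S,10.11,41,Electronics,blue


Query: Row 2 ('Part R'), column 'color'
Value: silver

silver


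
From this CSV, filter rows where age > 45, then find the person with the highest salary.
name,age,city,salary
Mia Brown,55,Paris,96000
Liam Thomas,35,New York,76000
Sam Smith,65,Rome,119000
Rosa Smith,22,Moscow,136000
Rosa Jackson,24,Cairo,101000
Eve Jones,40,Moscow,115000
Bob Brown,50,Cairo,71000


Filter: age > 45
Sort by: salary (descending)

Filtered records (3):
  Sam Smith, age 65, salary $119000
  Mia Brown, age 55, salary $96000
  Bob Brown, age 50, salary $71000

Highest salary: Sam Smith ($119000)

Sam Smith


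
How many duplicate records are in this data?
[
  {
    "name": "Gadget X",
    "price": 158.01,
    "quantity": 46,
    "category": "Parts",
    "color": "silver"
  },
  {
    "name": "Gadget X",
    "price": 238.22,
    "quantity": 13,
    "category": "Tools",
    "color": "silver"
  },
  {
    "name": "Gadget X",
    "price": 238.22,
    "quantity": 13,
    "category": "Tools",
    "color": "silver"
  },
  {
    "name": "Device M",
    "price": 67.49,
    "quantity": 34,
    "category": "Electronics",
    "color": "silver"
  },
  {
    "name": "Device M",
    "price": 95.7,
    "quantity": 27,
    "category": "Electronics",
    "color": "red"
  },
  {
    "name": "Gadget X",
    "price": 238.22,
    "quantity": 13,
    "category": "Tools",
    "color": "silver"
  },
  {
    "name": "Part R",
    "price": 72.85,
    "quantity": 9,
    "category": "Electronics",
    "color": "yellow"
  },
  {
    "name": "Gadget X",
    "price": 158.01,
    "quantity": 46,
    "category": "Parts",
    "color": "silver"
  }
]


Checking 8 records for duplicates:

  Row 1: Gadget X ($158.01, qty 46)
  Row 2: Gadget X ($238.22, qty 13)
  Row 3: Gadget X ($238.22, qty 13) <-- DUPLICATE
  Row 4: Device M ($67.49, qty 34)
  Row 5: Device M ($95.7, qty 27)
  Row 6: Gadget X ($238.22, qty 13) <-- DUPLICATE
  Row 7: Part R ($72.85, qty 9)
  Row 8: Gadget X ($158.01, qty 46) <-- DUPLICATE

Duplicates found: 3
Unique records: 5

3 duplicates, 5 unique


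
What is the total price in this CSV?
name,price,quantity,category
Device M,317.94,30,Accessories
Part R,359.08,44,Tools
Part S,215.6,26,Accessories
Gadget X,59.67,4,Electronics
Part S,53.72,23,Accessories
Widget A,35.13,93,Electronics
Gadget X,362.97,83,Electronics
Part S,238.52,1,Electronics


Computing total price:
Values: [317.94, 359.08, 215.6, 59.67, 53.72, 35.13, 362.97, 238.52]
Sum = 1642.63

1642.63


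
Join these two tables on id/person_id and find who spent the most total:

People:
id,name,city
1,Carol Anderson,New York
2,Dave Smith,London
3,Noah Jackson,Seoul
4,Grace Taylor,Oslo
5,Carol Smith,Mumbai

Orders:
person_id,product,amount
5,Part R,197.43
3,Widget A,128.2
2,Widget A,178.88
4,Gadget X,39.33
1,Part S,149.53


Join on: people.id = orders.person_id

Joined rows:
  Carol Smith (Mumbai) bought Part R for $197.43
  Noah Jackson (Seoul) bought Widget A for $128.2
  Dave Smith (London) bought Widget A for $178.88
  Grace Taylor (Oslo) bought Gadget X for $39.33
  Carol Anderson (New York) bought Part S for $149.53

Total per person:
  Carol Smith: $197.43
  Dave Smith: $178.88
  Carol Anderson: $149.53
  Noah Jackson: $128.20
  Grace Taylor: $39.33

Top spender: Carol Smith ($197.43)

Carol Smith ($197.43)


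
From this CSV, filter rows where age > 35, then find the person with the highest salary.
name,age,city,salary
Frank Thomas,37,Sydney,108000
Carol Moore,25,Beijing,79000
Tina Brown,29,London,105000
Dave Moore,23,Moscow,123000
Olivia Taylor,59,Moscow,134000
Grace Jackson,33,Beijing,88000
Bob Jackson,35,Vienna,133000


Filter: age > 35
Sort by: salary (descending)

Filtered records (2):
  Olivia Taylor, age 59, salary $134000
  Frank Thomas, age 37, salary $108000

Highest salary: Olivia Taylor ($134000)

Olivia Taylor


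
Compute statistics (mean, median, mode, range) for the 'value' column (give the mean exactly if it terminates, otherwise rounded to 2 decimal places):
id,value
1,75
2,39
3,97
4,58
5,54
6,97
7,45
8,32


Data: [75, 39, 97, 58, 54, 97, 45, 32]
Count: 8
Sum: 497
Mean: 497/8 = 62.125
Sorted: [32, 39, 45, 54, 58, 75, 97, 97]
Median: 56.0
Mode: 97 (2 times)
Range: 97 - 32 = 65
Min: 32, Max: 97

mean=62.125, median=56.0, mode=97, range=65


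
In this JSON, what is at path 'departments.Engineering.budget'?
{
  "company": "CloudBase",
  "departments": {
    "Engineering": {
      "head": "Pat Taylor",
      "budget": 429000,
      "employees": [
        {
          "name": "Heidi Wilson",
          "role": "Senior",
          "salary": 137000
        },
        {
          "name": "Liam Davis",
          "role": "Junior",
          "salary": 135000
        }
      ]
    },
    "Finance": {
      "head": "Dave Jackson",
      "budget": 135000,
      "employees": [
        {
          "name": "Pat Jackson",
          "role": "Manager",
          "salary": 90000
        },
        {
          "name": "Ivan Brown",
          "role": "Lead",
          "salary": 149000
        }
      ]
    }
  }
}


Path: departments.Engineering.budget

Navigate:
  -> departments
  -> Engineering
  -> budget = 429000

429000


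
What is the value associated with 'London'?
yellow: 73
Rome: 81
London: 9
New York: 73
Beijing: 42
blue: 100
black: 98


Looking up key 'London'
Value: 9

9


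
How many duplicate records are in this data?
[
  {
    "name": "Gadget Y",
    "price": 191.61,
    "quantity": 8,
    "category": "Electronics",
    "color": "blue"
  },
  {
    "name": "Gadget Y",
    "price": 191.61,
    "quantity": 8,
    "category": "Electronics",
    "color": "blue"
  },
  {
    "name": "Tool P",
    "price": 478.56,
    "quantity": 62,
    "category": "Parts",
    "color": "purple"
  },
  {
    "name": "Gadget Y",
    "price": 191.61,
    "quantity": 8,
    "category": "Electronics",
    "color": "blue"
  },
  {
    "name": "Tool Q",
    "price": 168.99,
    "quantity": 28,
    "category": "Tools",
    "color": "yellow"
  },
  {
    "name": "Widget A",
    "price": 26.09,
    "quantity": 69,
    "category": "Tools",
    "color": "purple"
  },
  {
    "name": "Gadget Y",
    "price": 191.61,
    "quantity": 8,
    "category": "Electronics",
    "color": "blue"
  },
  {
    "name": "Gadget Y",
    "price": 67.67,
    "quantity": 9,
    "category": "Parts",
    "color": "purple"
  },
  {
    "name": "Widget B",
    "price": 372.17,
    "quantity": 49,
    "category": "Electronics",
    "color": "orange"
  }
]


Checking 9 records for duplicates:

  Row 1: Gadget Y ($191.61, qty 8)
  Row 2: Gadget Y ($191.61, qty 8) <-- DUPLICATE
  Row 3: Tool P ($478.56, qty 62)
  Row 4: Gadget Y ($191.61, qty 8) <-- DUPLICATE
  Row 5: Tool Q ($168.99, qty 28)
  Row 6: Widget A ($26.09, qty 69)
  Row 7: Gadget Y ($191.61, qty 8) <-- DUPLICATE
  Row 8: Gadget Y ($67.67, qty 9)
  Row 9: Widget B ($372.17, qty 49)

Duplicates found: 3
Unique records: 6

3 duplicates, 6 unique


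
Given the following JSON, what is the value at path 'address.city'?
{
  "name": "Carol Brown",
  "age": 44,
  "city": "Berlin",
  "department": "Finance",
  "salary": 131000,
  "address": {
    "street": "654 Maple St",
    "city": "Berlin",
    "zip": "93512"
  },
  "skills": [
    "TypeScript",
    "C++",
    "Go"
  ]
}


Query: address.city
Path: address -> city
Value: Berlin

Berlin


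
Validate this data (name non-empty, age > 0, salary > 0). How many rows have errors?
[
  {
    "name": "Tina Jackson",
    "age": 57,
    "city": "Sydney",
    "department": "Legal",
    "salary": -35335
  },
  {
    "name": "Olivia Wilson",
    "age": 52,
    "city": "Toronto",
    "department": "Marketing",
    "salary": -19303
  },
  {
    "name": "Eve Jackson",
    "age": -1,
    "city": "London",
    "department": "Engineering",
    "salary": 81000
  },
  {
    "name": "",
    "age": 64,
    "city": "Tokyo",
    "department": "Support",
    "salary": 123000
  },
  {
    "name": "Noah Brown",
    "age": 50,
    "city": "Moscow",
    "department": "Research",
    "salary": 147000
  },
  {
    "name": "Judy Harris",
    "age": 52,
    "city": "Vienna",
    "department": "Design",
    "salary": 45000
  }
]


Validating 6 records:
Rules: name non-empty, age > 0, salary > 0

  Row 1 (Tina Jackson): negative salary: -35335
  Row 2 (Olivia Wilson): negative salary: -19303
  Row 3 (Eve Jackson): negative age: -1
  Row 4 (???): empty name
  Row 5 (Noah Brown): OK
  Row 6 (Judy Harris): OK

Total errors: 4

4 errors


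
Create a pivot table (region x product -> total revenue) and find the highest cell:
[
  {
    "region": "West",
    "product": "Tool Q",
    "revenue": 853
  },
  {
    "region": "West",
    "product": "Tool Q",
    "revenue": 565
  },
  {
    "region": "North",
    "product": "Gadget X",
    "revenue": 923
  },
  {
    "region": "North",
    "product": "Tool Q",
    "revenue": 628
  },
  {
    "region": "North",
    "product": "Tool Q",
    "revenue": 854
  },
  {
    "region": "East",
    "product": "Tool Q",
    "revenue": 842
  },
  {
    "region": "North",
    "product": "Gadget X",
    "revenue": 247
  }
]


Pivot: region (rows) x product (columns) -> total revenue

     Gadget X      Tool Q      
East             0           842  
North         1170          1482  
West             0          1418  

Highest: North / Tool Q = $1482

North / Tool Q = $1482


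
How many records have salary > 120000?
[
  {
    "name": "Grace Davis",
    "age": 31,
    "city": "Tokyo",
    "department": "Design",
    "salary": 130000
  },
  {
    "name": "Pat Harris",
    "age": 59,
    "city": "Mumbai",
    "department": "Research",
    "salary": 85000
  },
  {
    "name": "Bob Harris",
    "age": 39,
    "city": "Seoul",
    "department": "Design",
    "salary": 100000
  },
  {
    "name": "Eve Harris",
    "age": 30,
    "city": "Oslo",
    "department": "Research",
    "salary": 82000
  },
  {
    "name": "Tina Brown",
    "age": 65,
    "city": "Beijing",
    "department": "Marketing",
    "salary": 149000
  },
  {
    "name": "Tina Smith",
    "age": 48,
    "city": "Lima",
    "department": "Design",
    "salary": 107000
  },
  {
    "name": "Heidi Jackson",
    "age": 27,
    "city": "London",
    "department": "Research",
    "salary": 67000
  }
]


Data: 7 records
Condition: salary > 120000

Checking each record:
  Grace Davis: 130000 MATCH
  Pat Harris: 85000
  Bob Harris: 100000
  Eve Harris: 82000
  Tina Brown: 149000 MATCH
  Tina Smith: 107000
  Heidi Jackson: 67000

Count: 2

2


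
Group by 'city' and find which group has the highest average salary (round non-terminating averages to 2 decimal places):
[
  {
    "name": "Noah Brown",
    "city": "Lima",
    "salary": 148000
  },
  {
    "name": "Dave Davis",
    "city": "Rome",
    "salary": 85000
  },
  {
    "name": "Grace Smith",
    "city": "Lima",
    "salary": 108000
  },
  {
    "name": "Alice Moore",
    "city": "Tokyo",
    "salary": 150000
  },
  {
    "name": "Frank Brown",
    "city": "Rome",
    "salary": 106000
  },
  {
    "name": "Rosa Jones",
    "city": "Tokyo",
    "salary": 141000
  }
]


Group by: city

Groups:
  Lima: 2 people, avg salary = 256000/2 = $128000
  Rome: 2 people, avg salary = 191000/2 = $95500
  Tokyo: 2 people, avg salary = 291000/2 = $145500

Highest average salary: Tokyo ($145500)

Tokyo ($145500)


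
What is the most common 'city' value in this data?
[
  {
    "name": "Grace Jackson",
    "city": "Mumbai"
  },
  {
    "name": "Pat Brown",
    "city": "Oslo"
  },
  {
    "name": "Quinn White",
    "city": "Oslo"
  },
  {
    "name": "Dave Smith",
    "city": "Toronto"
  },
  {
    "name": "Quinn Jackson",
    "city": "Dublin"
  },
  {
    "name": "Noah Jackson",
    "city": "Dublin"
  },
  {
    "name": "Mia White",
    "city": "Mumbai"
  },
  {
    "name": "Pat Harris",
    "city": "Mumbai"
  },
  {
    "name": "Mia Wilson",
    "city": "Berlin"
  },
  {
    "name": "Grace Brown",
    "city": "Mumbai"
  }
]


Counting 'city' values across 10 records:

  Mumbai: 4 ####
  Oslo: 2 ##
  Dublin: 2 ##
  Toronto: 1 #
  Berlin: 1 #

Most common: Mumbai (4 times)

Mumbai (4 times)


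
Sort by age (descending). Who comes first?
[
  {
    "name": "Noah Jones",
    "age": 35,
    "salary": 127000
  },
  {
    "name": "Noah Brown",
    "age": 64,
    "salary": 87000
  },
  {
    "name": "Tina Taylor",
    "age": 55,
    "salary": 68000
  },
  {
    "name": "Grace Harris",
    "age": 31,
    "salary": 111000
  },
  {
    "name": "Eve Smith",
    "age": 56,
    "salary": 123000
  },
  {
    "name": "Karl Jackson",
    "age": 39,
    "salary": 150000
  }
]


Sort by: age (descending)

Sorted order:
  1. Noah Brown (age = 64)
  2. Eve Smith (age = 56)
  3. Tina Taylor (age = 55)
  4. Karl Jackson (age = 39)
  5. Noah Jones (age = 35)
  6. Grace Harris (age = 31)

First: Noah Brown

Noah Brown


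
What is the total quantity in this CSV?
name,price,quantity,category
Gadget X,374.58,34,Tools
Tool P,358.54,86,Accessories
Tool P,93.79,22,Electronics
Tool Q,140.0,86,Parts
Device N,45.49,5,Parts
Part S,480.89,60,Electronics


Computing total quantity:
Values: [34, 86, 22, 86, 5, 60]
Sum = 293

293


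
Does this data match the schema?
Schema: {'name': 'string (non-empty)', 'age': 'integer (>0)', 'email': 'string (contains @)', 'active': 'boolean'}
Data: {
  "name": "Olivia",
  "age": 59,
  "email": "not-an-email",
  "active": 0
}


Validating each field against schema:
  name: OK (non-empty string)
  age: OK (positive integer)
  email: FAIL ("not-an-email" does not contain @)
  active: FAIL (0 is not a boolean)

Result: INVALID (2 errors: email, active)

INVALID (2 errors: email, active)


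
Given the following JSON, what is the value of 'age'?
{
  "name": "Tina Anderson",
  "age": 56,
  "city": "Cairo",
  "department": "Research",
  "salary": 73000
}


Looking up field 'age'
Value: 56

56


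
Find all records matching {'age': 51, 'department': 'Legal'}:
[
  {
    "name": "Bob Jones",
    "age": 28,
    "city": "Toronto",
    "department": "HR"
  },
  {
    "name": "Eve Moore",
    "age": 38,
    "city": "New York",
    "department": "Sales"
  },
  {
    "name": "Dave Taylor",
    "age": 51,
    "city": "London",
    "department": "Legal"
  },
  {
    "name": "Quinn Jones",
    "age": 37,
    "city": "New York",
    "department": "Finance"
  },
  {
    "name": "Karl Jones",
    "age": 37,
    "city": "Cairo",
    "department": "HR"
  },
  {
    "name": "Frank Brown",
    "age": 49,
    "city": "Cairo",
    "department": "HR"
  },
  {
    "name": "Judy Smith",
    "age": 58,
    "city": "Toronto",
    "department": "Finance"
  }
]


Search criteria: {'age': 51, 'department': 'Legal'}

Checking 7 records:
  Bob Jones: {age: 28, department: HR}
  Eve Moore: {age: 38, department: Sales}
  Dave Taylor: {age: 51, department: Legal} <-- MATCH
  Quinn Jones: {age: 37, department: Finance}
  Karl Jones: {age: 37, department: HR}
  Frank Brown: {age: 49, department: HR}
  Judy Smith: {age: 58, department: Finance}

Matches: ["Dave Taylor"]

["Dave Taylor"]


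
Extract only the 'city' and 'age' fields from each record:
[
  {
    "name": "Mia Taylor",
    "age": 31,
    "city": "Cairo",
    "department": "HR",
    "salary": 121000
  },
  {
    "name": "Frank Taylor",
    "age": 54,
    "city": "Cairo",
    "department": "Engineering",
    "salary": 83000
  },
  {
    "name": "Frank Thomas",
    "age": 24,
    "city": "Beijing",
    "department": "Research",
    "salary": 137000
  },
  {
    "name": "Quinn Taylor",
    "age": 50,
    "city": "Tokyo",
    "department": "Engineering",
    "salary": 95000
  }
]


Original: 4 records with fields: name, age, city, department, salary
Keep: ['city', 'age']
Drop: ['name', 'department', 'salary']
Result: 4 records, 2 fields each

[
  {
    "city": "Cairo",
    "age": 31
  },
  {
    "city": "Cairo",
    "age": 54
  },
  {
    "city": "Beijing",
    "age": 24
  },
  {
    "city": "Tokyo",
    "age": 50
  }
]


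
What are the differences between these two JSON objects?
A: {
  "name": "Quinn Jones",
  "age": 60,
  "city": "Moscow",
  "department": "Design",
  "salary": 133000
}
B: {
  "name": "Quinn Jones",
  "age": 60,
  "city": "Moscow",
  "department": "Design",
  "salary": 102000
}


Comparing each field (in key order):
  name: same
  age: same
  city: same
  department: same
  salary: DIFFERENT
Differences:
  salary: 133000 -> 102000

1 field(s) changed

1 change: salary


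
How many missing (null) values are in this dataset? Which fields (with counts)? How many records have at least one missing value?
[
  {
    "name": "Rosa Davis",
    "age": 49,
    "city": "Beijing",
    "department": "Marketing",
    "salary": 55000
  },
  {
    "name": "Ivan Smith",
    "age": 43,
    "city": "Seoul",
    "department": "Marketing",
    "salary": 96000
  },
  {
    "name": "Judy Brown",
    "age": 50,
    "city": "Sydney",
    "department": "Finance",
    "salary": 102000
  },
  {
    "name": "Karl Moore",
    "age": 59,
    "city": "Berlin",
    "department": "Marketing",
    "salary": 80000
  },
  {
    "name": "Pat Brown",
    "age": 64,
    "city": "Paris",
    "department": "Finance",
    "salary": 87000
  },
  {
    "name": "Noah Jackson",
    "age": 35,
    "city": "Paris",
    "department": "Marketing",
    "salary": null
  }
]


Checking for missing (null) values in 6 records:

  Rosa Davis: complete
  Ivan Smith: complete
  Judy Brown: complete
  Karl Moore: complete
  Pat Brown: complete
  Noah Jackson: salary

Per field:
  name: 0 missing
  age: 0 missing
  city: 0 missing
  department: 0 missing
  salary: 1 missing

Total missing values: 1
Records with any missing: 1

1 missing values (salary: 1); 1 incomplete records


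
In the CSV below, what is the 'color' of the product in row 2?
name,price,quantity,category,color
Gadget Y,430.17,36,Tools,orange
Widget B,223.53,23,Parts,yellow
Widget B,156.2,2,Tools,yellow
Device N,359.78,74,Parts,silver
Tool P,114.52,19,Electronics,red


Query: Row 2 ('Widget B'), column 'color'
Value: yellow

yellow


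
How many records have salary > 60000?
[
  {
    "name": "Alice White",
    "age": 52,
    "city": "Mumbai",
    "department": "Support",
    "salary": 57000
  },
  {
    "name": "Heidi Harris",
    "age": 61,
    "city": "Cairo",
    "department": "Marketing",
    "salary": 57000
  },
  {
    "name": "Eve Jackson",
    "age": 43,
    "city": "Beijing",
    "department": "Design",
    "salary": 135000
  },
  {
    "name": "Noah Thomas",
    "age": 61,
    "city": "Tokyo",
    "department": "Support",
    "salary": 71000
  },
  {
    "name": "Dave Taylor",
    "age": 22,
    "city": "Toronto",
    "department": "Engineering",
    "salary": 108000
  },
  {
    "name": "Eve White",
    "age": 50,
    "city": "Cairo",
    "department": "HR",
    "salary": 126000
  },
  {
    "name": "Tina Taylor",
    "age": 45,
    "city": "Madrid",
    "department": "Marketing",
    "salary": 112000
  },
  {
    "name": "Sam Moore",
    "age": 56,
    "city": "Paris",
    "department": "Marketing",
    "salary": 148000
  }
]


Data: 8 records
Condition: salary > 60000

Checking each record:
  Alice White: 57000
  Heidi Harris: 57000
  Eve Jackson: 135000 MATCH
  Noah Thomas: 71000 MATCH
  Dave Taylor: 108000 MATCH
  Eve White: 126000 MATCH
  Tina Taylor: 112000 MATCH
  Sam Moore: 148000 MATCH

Count: 6

6


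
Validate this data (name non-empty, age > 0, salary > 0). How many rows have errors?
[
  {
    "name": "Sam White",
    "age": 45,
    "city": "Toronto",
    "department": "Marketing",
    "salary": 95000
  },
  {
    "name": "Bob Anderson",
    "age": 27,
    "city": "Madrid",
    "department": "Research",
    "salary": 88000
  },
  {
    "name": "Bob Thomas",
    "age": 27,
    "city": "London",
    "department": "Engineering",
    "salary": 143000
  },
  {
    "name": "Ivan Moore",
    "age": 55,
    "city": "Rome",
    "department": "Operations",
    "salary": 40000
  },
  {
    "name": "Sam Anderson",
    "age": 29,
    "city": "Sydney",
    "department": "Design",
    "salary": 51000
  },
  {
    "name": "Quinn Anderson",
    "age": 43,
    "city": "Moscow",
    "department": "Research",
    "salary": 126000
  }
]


Validating 6 records:
Rules: name non-empty, age > 0, salary > 0

  Row 1 (Sam White): OK
  Row 2 (Bob Anderson): OK
  Row 3 (Bob Thomas): OK
  Row 4 (Ivan Moore): OK
  Row 5 (Sam Anderson): OK
  Row 6 (Quinn Anderson): OK

Total errors: 0

0 errors


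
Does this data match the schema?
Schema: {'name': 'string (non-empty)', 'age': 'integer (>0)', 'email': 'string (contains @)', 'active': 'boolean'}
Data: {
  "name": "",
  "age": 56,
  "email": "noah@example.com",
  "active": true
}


Validating each field against schema:
  name: FAIL ("" is an empty string)
  age: OK (positive integer)
  email: OK (string with @)
  active: OK (boolean)

Result: INVALID (1 error: name)

INVALID (1 error: name)


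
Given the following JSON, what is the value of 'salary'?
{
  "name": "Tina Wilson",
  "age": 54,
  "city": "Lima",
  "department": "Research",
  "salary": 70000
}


Looking up field 'salary'
Value: 70000

70000


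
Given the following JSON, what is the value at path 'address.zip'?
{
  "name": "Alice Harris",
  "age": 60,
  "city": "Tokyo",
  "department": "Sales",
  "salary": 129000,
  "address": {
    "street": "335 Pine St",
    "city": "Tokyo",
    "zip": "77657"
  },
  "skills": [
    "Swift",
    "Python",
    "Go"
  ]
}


Query: address.zip
Path: address -> zip
Value: 77657

77657


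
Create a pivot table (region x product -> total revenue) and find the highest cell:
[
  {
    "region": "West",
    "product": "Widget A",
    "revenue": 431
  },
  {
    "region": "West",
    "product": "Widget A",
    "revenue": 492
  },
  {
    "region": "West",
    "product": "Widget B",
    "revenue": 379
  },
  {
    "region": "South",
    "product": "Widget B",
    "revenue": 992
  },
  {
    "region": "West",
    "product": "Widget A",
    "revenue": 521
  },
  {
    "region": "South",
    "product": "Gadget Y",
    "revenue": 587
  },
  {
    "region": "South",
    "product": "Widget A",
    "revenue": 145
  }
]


Pivot: region (rows) x product (columns) -> total revenue

     Gadget Y      Widget A      Widget B    
South          587           145           992  
West             0          1444           379  

Highest: West / Widget A = $1444

West / Widget A = $1444


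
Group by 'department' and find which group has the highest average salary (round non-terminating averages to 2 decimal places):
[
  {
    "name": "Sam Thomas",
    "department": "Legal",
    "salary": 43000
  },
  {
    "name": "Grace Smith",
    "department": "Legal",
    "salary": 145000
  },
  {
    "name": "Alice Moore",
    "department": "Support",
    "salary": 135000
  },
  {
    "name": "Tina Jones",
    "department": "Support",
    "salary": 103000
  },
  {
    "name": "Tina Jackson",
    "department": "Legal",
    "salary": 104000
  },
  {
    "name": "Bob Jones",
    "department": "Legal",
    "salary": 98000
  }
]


Group by: department

Groups:
  Legal: 4 people, avg salary = 390000/4 = $97500
  Support: 2 people, avg salary = 238000/2 = $119000

Highest average salary: Support ($119000)

Support ($119000)


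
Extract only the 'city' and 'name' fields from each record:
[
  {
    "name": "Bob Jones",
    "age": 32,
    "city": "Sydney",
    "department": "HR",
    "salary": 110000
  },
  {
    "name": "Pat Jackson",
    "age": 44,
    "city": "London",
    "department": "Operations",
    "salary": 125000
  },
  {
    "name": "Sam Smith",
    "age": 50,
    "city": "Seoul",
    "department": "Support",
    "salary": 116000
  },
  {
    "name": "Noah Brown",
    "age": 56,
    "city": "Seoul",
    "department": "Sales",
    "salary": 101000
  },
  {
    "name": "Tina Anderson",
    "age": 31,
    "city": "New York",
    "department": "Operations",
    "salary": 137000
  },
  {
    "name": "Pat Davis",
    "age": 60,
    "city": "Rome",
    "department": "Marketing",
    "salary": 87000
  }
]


Original: 6 records with fields: name, age, city, department, salary
Keep: ['city', 'name']
Drop: ['age', 'department', 'salary']
Result: 6 records, 2 fields each

[
  {
    "city": "Sydney",
    "name": "Bob Jones"
  },
  {
    "city": "London",
    "name": "Pat Jackson"
  },
  {
    "city": "Seoul",
    "name": "Sam Smith"
  },
  {
    "city": "Seoul",
    "name": "Noah Brown"
  },
  {
    "city": "New York",
    "name": "Tina Anderson"
  },
  {
    "city": "Rome",
    "name": "Pat Davis"
  }
]


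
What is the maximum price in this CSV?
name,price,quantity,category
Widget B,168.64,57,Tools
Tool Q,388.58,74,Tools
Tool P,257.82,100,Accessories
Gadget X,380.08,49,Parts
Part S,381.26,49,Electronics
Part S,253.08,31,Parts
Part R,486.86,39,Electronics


Computing maximum price:
Values: [168.64, 388.58, 257.82, 380.08, 381.26, 253.08, 486.86]
Max = 486.86

486.86


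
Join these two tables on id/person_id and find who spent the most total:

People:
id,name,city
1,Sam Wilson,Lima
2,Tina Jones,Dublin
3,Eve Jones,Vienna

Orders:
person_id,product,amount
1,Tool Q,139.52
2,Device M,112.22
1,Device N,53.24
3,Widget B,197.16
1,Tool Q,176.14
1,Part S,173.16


Join on: people.id = orders.person_id

Joined rows:
  Sam Wilson (Lima) bought Tool Q for $139.52
  Tina Jones (Dublin) bought Device M for $112.22
  Sam Wilson (Lima) bought Device N for $53.24
  Eve Jones (Vienna) bought Widget B for $197.16
  Sam Wilson (Lima) bought Tool Q for $176.14
  Sam Wilson (Lima) bought Part S for $173.16

Total per person:
  Sam Wilson: $542.06
  Eve Jones: $197.16
  Tina Jones: $112.22

Top spender: Sam Wilson ($542.06)

Sam Wilson ($542.06)


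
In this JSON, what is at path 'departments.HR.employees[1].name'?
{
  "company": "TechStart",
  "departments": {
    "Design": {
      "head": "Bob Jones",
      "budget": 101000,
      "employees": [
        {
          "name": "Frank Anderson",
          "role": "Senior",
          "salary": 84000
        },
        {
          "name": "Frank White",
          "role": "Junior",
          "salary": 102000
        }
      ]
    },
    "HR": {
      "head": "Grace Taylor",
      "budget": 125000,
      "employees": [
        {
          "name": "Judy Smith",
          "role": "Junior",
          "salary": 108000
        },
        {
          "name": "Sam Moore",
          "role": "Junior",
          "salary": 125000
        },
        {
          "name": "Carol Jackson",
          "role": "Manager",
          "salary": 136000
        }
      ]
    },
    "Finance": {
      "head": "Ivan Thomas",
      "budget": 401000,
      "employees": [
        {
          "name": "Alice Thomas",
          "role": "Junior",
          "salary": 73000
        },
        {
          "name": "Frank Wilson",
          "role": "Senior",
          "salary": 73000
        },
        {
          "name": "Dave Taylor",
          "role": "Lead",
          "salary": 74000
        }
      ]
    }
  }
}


Path: departments.HR.employees[1].name

Navigate:
  -> departments
  -> HR
  -> employees[1].name = 'Sam Moore'

Sam Moore


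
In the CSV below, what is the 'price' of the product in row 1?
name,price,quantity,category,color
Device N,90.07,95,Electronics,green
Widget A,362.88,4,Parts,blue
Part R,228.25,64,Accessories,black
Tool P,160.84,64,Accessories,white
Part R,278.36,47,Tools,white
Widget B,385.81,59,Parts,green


Query: Row 1 ('Device N'), column 'price'
Value: 90.07

90.07


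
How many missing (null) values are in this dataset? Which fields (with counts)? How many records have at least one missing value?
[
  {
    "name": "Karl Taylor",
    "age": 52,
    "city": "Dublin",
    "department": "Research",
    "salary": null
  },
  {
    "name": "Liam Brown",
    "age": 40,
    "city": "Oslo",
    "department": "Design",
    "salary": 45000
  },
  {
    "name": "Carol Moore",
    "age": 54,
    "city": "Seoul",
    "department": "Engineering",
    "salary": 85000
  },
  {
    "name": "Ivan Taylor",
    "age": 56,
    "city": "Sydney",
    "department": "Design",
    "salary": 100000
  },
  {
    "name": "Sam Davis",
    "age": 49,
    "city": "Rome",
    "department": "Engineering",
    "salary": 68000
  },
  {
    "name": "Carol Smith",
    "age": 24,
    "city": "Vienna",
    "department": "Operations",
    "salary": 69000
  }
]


Checking for missing (null) values in 6 records:

  Karl Taylor: salary
  Liam Brown: complete
  Carol Moore: complete
  Ivan Taylor: complete
  Sam Davis: complete
  Carol Smith: complete

Per field:
  name: 0 missing
  age: 0 missing
  city: 0 missing
  department: 0 missing
  salary: 1 missing

Total missing values: 1
Records with any missing: 1

1 missing values (salary: 1); 1 incomplete records
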